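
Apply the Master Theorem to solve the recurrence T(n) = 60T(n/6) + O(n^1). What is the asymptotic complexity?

Master Theorem for T(n) = 60T(n/6) + O(n^1):

a = 60, b = 6, c = 1
log_b(a) = log_6(60) = 2.2851

Case 1: c = 1 < log_6(60) = 2.2851
T(n) = O(n^(log_6 60))

For T(n) = 60T(n/6) + O(n^1): log_6(60) = 2.2851. This is Case 1 of the Master Theorem (c < log_b(a), work dominated by leaves), giving O(n^(log_6 60)).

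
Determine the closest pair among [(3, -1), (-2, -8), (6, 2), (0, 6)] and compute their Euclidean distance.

Computing all pairwise distances among 4 points:

d((3, -1), (-2, -8)) = 8.6023
d((3, -1), (6, 2)) = 4.2426 <-- minimum
d((3, -1), (0, 6)) = 7.6158
d((-2, -8), (6, 2)) = 12.8062
d((-2, -8), (0, 6)) = 14.1421
d((6, 2), (0, 6)) = 7.2111

Closest pair: (3, -1) and (6, 2) with distance 4.2426

The closest pair is (3, -1) and (6, 2) with Euclidean distance 4.2426. For 4 points, brute-force pairwise comparison is shown above. For large n, the divide-and-conquer algorithm (sort by x, recurse on halves, check the dividing strip) achieves O(n log n).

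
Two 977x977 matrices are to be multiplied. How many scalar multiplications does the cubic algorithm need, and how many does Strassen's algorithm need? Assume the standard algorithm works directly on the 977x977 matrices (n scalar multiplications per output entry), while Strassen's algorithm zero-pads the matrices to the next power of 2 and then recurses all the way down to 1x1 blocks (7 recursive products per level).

Matrix multiplication for 977x977 matrices:

Strassen's algorithm requires power-of-2 dimensions. Pad 977x977 to 1024x1024 (next power of 2).

Standard algorithm: 977^3 = 932574833 multiplications
Strassen's algorithm: 7^(log2(1024)) = 7^10 = 282475249 multiplications
Savings: 932574833 - 282475249 = 650099584 multiplications

Standard: 932574833 multiplications (977^3). Strassen: 282475249 multiplications (7^10, after padding to 1024x1024). Strassen reduces 8 recursive multiplications to 7 at each level.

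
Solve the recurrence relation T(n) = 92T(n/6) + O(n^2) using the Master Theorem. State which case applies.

Master Theorem for T(n) = 92T(n/6) + O(n^2):

a = 92, b = 6, c = 2
log_b(a) = log_6(92) = 2.5237

Case 1: c = 2 < log_6(92) = 2.5237
T(n) = O(n^(log_6 92))

For T(n) = 92T(n/6) + O(n^2): log_6(92) = 2.5237. This is Case 1 of the Master Theorem (c < log_b(a), work dominated by leaves), giving O(n^(log_6 92)).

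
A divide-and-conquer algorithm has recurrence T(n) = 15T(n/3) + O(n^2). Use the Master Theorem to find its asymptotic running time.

Master Theorem for T(n) = 15T(n/3) + O(n^2):

a = 15, b = 3, c = 2
log_b(a) = log_3(15) = 2.4650

Case 1: c = 2 < log_3(15) = 2.4650
T(n) = O(n^(log_3 15))

For T(n) = 15T(n/3) + O(n^2): log_3(15) = 2.4650. This is Case 1 of the Master Theorem (c < log_b(a), work dominated by leaves), giving O(n^(log_3 15)).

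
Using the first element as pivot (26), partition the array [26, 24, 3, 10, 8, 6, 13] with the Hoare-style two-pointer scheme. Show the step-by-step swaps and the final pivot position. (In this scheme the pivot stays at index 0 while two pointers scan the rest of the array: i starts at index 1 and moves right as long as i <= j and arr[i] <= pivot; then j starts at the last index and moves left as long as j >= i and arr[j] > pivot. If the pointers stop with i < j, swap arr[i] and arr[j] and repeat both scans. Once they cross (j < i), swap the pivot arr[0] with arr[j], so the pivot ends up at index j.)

Hoare-style two-pointer partition with pivot = 26:

Initial array: [26, 24, 3, 10, 8, 6, 13]

Pointers start at i = 1, j = 6.
i ends at 7, j ends at 6: the pointers have crossed (j < i), so scanning stops.

Swap pivot arr[0] with arr[6] to place pivot at position 6: [13, 24, 3, 10, 8, 6, 26]
Pivot position: 6

After partitioning with pivot 26, the array becomes [13, 24, 3, 10, 8, 6, 26]. The pivot is placed at index 6. All elements to the left of the pivot are <= 26, and all elements to the right are > 26.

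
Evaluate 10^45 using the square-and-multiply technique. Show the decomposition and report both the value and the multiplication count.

Computing 10^45 by squaring (build up from 10^1; each line after the first costs one multiplication):

10^1 = 10
10^2 = (10^1)^2 = 10^2 = 100
10^4 = (10^2)^2 = 100^2 = 10000
10^5 = 10 * 10^4 = 10 * 10000 = 100000
10^10 = (10^5)^2 = 100000^2 = 10000000000
10^11 = 10 * 10^10 = 10 * 10000000000 = 100000000000
10^22 = (10^11)^2 = 100000000000^2 = 10000000000000000000000
10^44 = (10^22)^2 = 10000000000000000000000^2 = 100000000000000000000000000000000000000000000
10^45 = 10 * 10^44 = 10 * 100000000000000000000000000000000000000000000 = 1000000000000000000000000000000000000000000000

Result: 1000000000000000000000000000000000000000000000
Multiplications needed: 8 (8 lines after 10^1)

10^45 = 1000000000000000000000000000000000000000000000. Using exponentiation by squaring, this requires 8 multiplications. The key idea: if the exponent is even, square the half-power; if odd, multiply by the base once.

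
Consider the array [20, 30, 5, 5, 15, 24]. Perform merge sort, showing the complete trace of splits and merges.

Merge sort trace:

Split: [20, 30, 5, 5, 15, 24] -> [20, 30, 5] and [5, 15, 24]
  Split: [20, 30, 5] -> [20] and [30, 5]
    Split: [30, 5] -> [30] and [5]
    Merge: [30] + [5] -> [5, 30]
  Merge: [20] + [5, 30] -> [5, 20, 30]
  Split: [5, 15, 24] -> [5] and [15, 24]
    Split: [15, 24] -> [15] and [24]
    Merge: [15] + [24] -> [15, 24]
  Merge: [5] + [15, 24] -> [5, 15, 24]
Merge: [5, 20, 30] + [5, 15, 24] -> [5, 5, 15, 20, 24, 30]

Final sorted array: [5, 5, 15, 20, 24, 30]

The merge sort proceeds by recursively splitting the array and merging sorted halves.
After all merges, the sorted array is [5, 5, 15, 20, 24, 30].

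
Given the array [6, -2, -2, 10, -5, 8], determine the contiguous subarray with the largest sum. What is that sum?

Using Kadane's algorithm on [6, -2, -2, 10, -5, 8]:

Scanning through the array:
Position 1 (value -2): max_ending_here = 4, max_so_far = 6
Position 2 (value -2): max_ending_here = 2, max_so_far = 6
Position 3 (value 10): max_ending_here = 12, max_so_far = 12
Position 4 (value -5): max_ending_here = 7, max_so_far = 12
Position 5 (value 8): max_ending_here = 15, max_so_far = 15

Maximum subarray: [6, -2, -2, 10, -5, 8]
Maximum sum: 15

The maximum subarray is [6, -2, -2, 10, -5, 8] with sum 15. This subarray runs from index 0 to index 5.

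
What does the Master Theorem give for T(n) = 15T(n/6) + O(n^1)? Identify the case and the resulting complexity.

Master Theorem for T(n) = 15T(n/6) + O(n^1):

a = 15, b = 6, c = 1
log_b(a) = log_6(15) = 1.5114

Case 1: c = 1 < log_6(15) = 1.5114
T(n) = O(n^(log_6 15))

For T(n) = 15T(n/6) + O(n^1): log_6(15) = 1.5114. This is Case 1 of the Master Theorem (c < log_b(a), work dominated by leaves), giving O(n^(log_6 15)).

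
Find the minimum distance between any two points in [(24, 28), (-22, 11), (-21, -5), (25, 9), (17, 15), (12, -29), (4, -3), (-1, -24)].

Computing all pairwise distances among 8 points:

d((24, 28), (-22, 11)) = 49.0408
d((24, 28), (-21, -5)) = 55.8032
d((24, 28), (25, 9)) = 19.0263
d((24, 28), (17, 15)) = 14.7648
d((24, 28), (12, -29)) = 58.2495
d((24, 28), (4, -3)) = 36.8917
d((24, 28), (-1, -24)) = 57.6975
d((-22, 11), (-21, -5)) = 16.0312
d((-22, 11), (25, 9)) = 47.0425
d((-22, 11), (17, 15)) = 39.2046
d((-22, 11), (12, -29)) = 52.4976
d((-22, 11), (4, -3)) = 29.5296
d((-22, 11), (-1, -24)) = 40.8167
d((-21, -5), (25, 9)) = 48.0833
d((-21, -5), (17, 15)) = 42.9418
d((-21, -5), (12, -29)) = 40.8044
d((-21, -5), (4, -3)) = 25.0799
d((-21, -5), (-1, -24)) = 27.5862
d((25, 9), (17, 15)) = 10.0 <-- minimum
d((25, 9), (12, -29)) = 40.1622
d((25, 9), (4, -3)) = 24.1868
d((25, 9), (-1, -24)) = 42.0119
d((17, 15), (12, -29)) = 44.2832
d((17, 15), (4, -3)) = 22.2036
d((17, 15), (-1, -24)) = 42.9535
d((12, -29), (4, -3)) = 27.2029
d((12, -29), (-1, -24)) = 13.9284
d((4, -3), (-1, -24)) = 21.587

Closest pair: (25, 9) and (17, 15) with distance 10.0

The closest pair is (25, 9) and (17, 15) with Euclidean distance 10.0. For 8 points, brute-force pairwise comparison is shown above. For large n, the divide-and-conquer algorithm (sort by x, recurse on halves, check the dividing strip) achieves O(n log n).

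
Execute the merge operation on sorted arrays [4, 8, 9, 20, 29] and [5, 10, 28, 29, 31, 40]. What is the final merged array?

Merging process:

Compare 4 vs 5: take 4 from left. Merged: [4]
Compare 8 vs 5: take 5 from right. Merged: [4, 5]
Compare 8 vs 10: take 8 from left. Merged: [4, 5, 8]
Compare 9 vs 10: take 9 from left. Merged: [4, 5, 8, 9]
Compare 20 vs 10: take 10 from right. Merged: [4, 5, 8, 9, 10]
Compare 20 vs 28: take 20 from left. Merged: [4, 5, 8, 9, 10, 20]
Compare 29 vs 28: take 28 from right. Merged: [4, 5, 8, 9, 10, 20, 28]
Compare 29 vs 29: take 29 from left. Merged: [4, 5, 8, 9, 10, 20, 28, 29]
Append remaining from right: [29, 31, 40]. Merged: [4, 5, 8, 9, 10, 20, 28, 29, 29, 31, 40]

Final merged array: [4, 5, 8, 9, 10, 20, 28, 29, 29, 31, 40]
Total comparisons: 8

The merged array is [4, 5, 8, 9, 10, 20, 28, 29, 29, 31, 40], requiring 8 comparisons. The merge step runs in O(n) time where n is the total number of elements.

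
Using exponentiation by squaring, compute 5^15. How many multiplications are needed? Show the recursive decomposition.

Computing 5^15 by squaring (build up from 5^1; each line after the first costs one multiplication):

5^1 = 5
5^2 = (5^1)^2 = 5^2 = 25
5^3 = 5 * 5^2 = 5 * 25 = 125
5^6 = (5^3)^2 = 125^2 = 15625
5^7 = 5 * 5^6 = 5 * 15625 = 78125
5^14 = (5^7)^2 = 78125^2 = 6103515625
5^15 = 5 * 5^14 = 5 * 6103515625 = 30517578125

Result: 30517578125
Multiplications needed: 6 (6 lines after 5^1)

5^15 = 30517578125. Using exponentiation by squaring, this requires 6 multiplications. The key idea: if the exponent is even, square the half-power; if odd, multiply by the base once.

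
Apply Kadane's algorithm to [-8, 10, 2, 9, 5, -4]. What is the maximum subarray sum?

Using Kadane's algorithm on [-8, 10, 2, 9, 5, -4]:

Scanning through the array:
Position 1 (value 10): max_ending_here = 10, max_so_far = 10
Position 2 (value 2): max_ending_here = 12, max_so_far = 12
Position 3 (value 9): max_ending_here = 21, max_so_far = 21
Position 4 (value 5): max_ending_here = 26, max_so_far = 26
Position 5 (value -4): max_ending_here = 22, max_so_far = 26

Maximum subarray: [10, 2, 9, 5]
Maximum sum: 26

The maximum subarray is [10, 2, 9, 5] with sum 26. This subarray runs from index 1 to index 4.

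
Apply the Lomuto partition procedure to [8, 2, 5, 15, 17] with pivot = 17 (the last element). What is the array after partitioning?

Lomuto partition with pivot = 17:

Initial array: [8, 2, 5, 15, 17]

arr[0]=8 <= 17: swap with position 0, array becomes [8, 2, 5, 15, 17]
arr[1]=2 <= 17: swap with position 1, array becomes [8, 2, 5, 15, 17]
arr[2]=5 <= 17: swap with position 2, array becomes [8, 2, 5, 15, 17]
arr[3]=15 <= 17: swap with position 3, array becomes [8, 2, 5, 15, 17]

Place pivot at position 4: [8, 2, 5, 15, 17]
Pivot position: 4

After partitioning with pivot 17, the array becomes [8, 2, 5, 15, 17]. The pivot is placed at index 4. All elements to the left of the pivot are <= 17, and all elements to the right are > 17.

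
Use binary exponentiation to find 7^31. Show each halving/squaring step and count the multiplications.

Computing 7^31 by squaring (build up from 7^1; each line after the first costs one multiplication):

7^1 = 7
7^2 = (7^1)^2 = 7^2 = 49
7^3 = 7 * 7^2 = 7 * 49 = 343
7^6 = (7^3)^2 = 343^2 = 117649
7^7 = 7 * 7^6 = 7 * 117649 = 823543
7^14 = (7^7)^2 = 823543^2 = 678223072849
7^15 = 7 * 7^14 = 7 * 678223072849 = 4747561509943
7^30 = (7^15)^2 = 4747561509943^2 = 22539340290692258087863249
7^31 = 7 * 7^30 = 7 * 22539340290692258087863249 = 157775382034845806615042743

Result: 157775382034845806615042743
Multiplications needed: 8 (8 lines after 7^1)

7^31 = 157775382034845806615042743. Using exponentiation by squaring, this requires 8 multiplications. The key idea: if the exponent is even, square the half-power; if odd, multiply by the base once.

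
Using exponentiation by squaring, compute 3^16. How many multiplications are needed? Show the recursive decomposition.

Computing 3^16 by squaring (build up from 3^1; each line after the first costs one multiplication):

3^1 = 3
3^2 = (3^1)^2 = 3^2 = 9
3^4 = (3^2)^2 = 9^2 = 81
3^8 = (3^4)^2 = 81^2 = 6561
3^16 = (3^8)^2 = 6561^2 = 43046721

Result: 43046721
Multiplications needed: 4 (4 lines after 3^1)

3^16 = 43046721. Using exponentiation by squaring, this requires 4 multiplications. The key idea: if the exponent is even, square the half-power; if odd, multiply by the base once.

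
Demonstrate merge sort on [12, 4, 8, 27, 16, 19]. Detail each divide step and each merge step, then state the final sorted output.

Merge sort trace:

Split: [12, 4, 8, 27, 16, 19] -> [12, 4, 8] and [27, 16, 19]
  Split: [12, 4, 8] -> [12] and [4, 8]
    Split: [4, 8] -> [4] and [8]
    Merge: [4] + [8] -> [4, 8]
  Merge: [12] + [4, 8] -> [4, 8, 12]
  Split: [27, 16, 19] -> [27] and [16, 19]
    Split: [16, 19] -> [16] and [19]
    Merge: [16] + [19] -> [16, 19]
  Merge: [27] + [16, 19] -> [16, 19, 27]
Merge: [4, 8, 12] + [16, 19, 27] -> [4, 8, 12, 16, 19, 27]

Final sorted array: [4, 8, 12, 16, 19, 27]

The merge sort proceeds by recursively splitting the array and merging sorted halves.
After all merges, the sorted array is [4, 8, 12, 16, 19, 27].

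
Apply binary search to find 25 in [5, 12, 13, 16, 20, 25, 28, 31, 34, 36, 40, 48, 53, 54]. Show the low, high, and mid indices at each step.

Binary search for 25 in [5, 12, 13, 16, 20, 25, 28, 31, 34, 36, 40, 48, 53, 54]:

lo=0, hi=13, mid=6, arr[mid]=28 -> 28 > 25, search left half
lo=0, hi=5, mid=2, arr[mid]=13 -> 13 < 25, search right half
lo=3, hi=5, mid=4, arr[mid]=20 -> 20 < 25, search right half
lo=5, hi=5, mid=5, arr[mid]=25 -> Found target at index 5!

Binary search finds 25 at index 5 after 4 comparisons. The search repeatedly halves the search space by comparing with the middle element.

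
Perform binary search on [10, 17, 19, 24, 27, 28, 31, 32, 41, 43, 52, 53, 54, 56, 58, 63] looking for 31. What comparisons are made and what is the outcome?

Binary search for 31 in [10, 17, 19, 24, 27, 28, 31, 32, 41, 43, 52, 53, 54, 56, 58, 63]:

lo=0, hi=15, mid=7, arr[mid]=32 -> 32 > 31, search left half
lo=0, hi=6, mid=3, arr[mid]=24 -> 24 < 31, search right half
lo=4, hi=6, mid=5, arr[mid]=28 -> 28 < 31, search right half
lo=6, hi=6, mid=6, arr[mid]=31 -> Found target at index 6!

Binary search finds 31 at index 6 after 4 comparisons. The search repeatedly halves the search space by comparing with the middle element.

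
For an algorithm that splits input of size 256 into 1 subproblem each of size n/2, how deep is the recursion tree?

For divide and conquer with division factor 2:

Problem sizes at each level:
Level 0: 256
Level 1: 128
Level 2: 64
Level 3: 32
Level 4: 16
Level 5: 8
Level 6: 4
Level 7: 2
Level 8: 1

The root is level 0 and the size-1 base case is level 8 (the tree spans levels 0 through 8, i.e. 9 levels counting the root), so the depth is the number of divisions: log_2(256) = 8

The recursion tree depth is log_2(256) = 8. At each level, the problem size is divided by 2, so it takes 8 divisions to reduce to a base case of size 1. The algorithm makes 1 recursive call at each level.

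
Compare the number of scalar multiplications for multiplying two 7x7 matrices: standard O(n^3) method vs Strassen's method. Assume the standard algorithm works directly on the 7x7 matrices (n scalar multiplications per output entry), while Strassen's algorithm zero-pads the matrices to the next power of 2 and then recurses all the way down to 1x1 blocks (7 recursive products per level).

Matrix multiplication for 7x7 matrices:

Strassen's algorithm requires power-of-2 dimensions. Pad 7x7 to 8x8 (next power of 2).

Standard algorithm: 7^3 = 343 multiplications
Strassen's algorithm: 7^(log2(8)) = 7^3 = 343 multiplications
Savings: 343 - 343 = 0 multiplications

Standard: 343 multiplications (7^3). Strassen: 343 multiplications (7^3, after padding to 8x8). Strassen reduces 8 recursive multiplications to 7 at each level.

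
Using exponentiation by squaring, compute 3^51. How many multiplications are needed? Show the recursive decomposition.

Computing 3^51 by squaring (build up from 3^1; each line after the first costs one multiplication):

3^1 = 3
3^2 = (3^1)^2 = 3^2 = 9
3^3 = 3 * 3^2 = 3 * 9 = 27
3^6 = (3^3)^2 = 27^2 = 729
3^12 = (3^6)^2 = 729^2 = 531441
3^24 = (3^12)^2 = 531441^2 = 282429536481
3^25 = 3 * 3^24 = 3 * 282429536481 = 847288609443
3^50 = (3^25)^2 = 847288609443^2 = 717897987691852588770249
3^51 = 3 * 3^50 = 3 * 717897987691852588770249 = 2153693963075557766310747

Result: 2153693963075557766310747
Multiplications needed: 8 (8 lines after 3^1)

3^51 = 2153693963075557766310747. Using exponentiation by squaring, this requires 8 multiplications. The key idea: if the exponent is even, square the half-power; if odd, multiply by the base once.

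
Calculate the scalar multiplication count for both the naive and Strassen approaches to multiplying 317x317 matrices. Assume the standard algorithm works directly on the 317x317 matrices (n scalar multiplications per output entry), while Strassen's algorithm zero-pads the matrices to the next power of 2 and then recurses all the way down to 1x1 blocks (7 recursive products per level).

Matrix multiplication for 317x317 matrices:

Strassen's algorithm requires power-of-2 dimensions. Pad 317x317 to 512x512 (next power of 2).

Standard algorithm: 317^3 = 31855013 multiplications
Strassen's algorithm: 7^(log2(512)) = 7^9 = 40353607 multiplications
Difference: 31855013 - 40353607 = -8498594 (Strassen uses MORE here due to padding overhead — for small or just-over-power-of-2 n, padding can outweigh the per-level savings)

Standard: 31855013 multiplications (317^3). Strassen: 40353607 multiplications (7^9, after padding to 512x512). Strassen reduces 8 recursive multiplications to 7 at each level.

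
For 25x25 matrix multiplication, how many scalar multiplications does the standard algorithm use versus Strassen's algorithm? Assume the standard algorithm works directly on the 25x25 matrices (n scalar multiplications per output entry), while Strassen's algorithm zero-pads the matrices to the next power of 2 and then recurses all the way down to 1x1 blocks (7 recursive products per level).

Matrix multiplication for 25x25 matrices:

Strassen's algorithm requires power-of-2 dimensions. Pad 25x25 to 32x32 (next power of 2).

Standard algorithm: 25^3 = 15625 multiplications
Strassen's algorithm: 7^(log2(32)) = 7^5 = 16807 multiplications
Difference: 15625 - 16807 = -1182 (Strassen uses MORE here due to padding overhead — for small or just-over-power-of-2 n, padding can outweigh the per-level savings)

Standard: 15625 multiplications (25^3). Strassen: 16807 multiplications (7^5, after padding to 32x32). Strassen reduces 8 recursive multiplications to 7 at each level.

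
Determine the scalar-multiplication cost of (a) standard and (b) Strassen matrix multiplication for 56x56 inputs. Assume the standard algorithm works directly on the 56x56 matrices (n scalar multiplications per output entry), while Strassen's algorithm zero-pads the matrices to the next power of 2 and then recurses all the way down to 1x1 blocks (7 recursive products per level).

Matrix multiplication for 56x56 matrices:

Strassen's algorithm requires power-of-2 dimensions. Pad 56x56 to 64x64 (next power of 2).

Standard algorithm: 56^3 = 175616 multiplications
Strassen's algorithm: 7^(log2(64)) = 7^6 = 117649 multiplications
Savings: 175616 - 117649 = 57967 multiplications

Standard: 175616 multiplications (56^3). Strassen: 117649 multiplications (7^6, after padding to 64x64). Strassen reduces 8 recursive multiplications to 7 at each level.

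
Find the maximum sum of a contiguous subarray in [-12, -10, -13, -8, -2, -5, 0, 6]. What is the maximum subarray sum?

Using Kadane's algorithm on [-12, -10, -13, -8, -2, -5, 0, 6]:

Scanning through the array:
Position 1 (value -10): max_ending_here = -10, max_so_far = -10
Position 2 (value -13): max_ending_here = -13, max_so_far = -10
Position 3 (value -8): max_ending_here = -8, max_so_far = -8
Position 4 (value -2): max_ending_here = -2, max_so_far = -2
Position 5 (value -5): max_ending_here = -5, max_so_far = -2
Position 6 (value 0): max_ending_here = 0, max_so_far = 0
Position 7 (value 6): max_ending_here = 6, max_so_far = 6

Maximum subarray: [0, 6]
Maximum sum: 6

The maximum subarray is [0, 6] with sum 6. This subarray runs from index 6 to index 7.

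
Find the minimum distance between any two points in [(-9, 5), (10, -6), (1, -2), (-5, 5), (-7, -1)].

Computing all pairwise distances among 5 points:

d((-9, 5), (10, -6)) = 21.9545
d((-9, 5), (1, -2)) = 12.2066
d((-9, 5), (-5, 5)) = 4.0 <-- minimum
d((-9, 5), (-7, -1)) = 6.3246
d((10, -6), (1, -2)) = 9.8489
d((10, -6), (-5, 5)) = 18.6011
d((10, -6), (-7, -1)) = 17.72
d((1, -2), (-5, 5)) = 9.2195
d((1, -2), (-7, -1)) = 8.0623
d((-5, 5), (-7, -1)) = 6.3246

Closest pair: (-9, 5) and (-5, 5) with distance 4.0

The closest pair is (-9, 5) and (-5, 5) with Euclidean distance 4.0. For 5 points, brute-force pairwise comparison is shown above. For large n, the divide-and-conquer algorithm (sort by x, recurse on halves, check the dividing strip) achieves O(n log n).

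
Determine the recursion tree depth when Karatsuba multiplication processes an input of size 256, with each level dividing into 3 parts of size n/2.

For divide and conquer with division factor 2:

Problem sizes at each level:
Level 0: 256
Level 1: 128
Level 2: 64
Level 3: 32
Level 4: 16
Level 5: 8
Level 6: 4
Level 7: 2
Level 8: 1

The root is level 0 and the size-1 base case is level 8 (the tree spans levels 0 through 8, i.e. 9 levels counting the root), so the depth is the number of divisions: log_2(256) = 8

The recursion tree depth is log_2(256) = 8. At each level, the problem size is divided by 2, so it takes 8 divisions to reduce to a base case of size 1. The algorithm makes 3 recursive calls at each level.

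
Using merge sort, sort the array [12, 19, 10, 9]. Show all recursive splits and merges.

Merge sort trace:

Split: [12, 19, 10, 9] -> [12, 19] and [10, 9]
  Split: [12, 19] -> [12] and [19]
  Merge: [12] + [19] -> [12, 19]
  Split: [10, 9] -> [10] and [9]
  Merge: [10] + [9] -> [9, 10]
Merge: [12, 19] + [9, 10] -> [9, 10, 12, 19]

Final sorted array: [9, 10, 12, 19]

The merge sort proceeds by recursively splitting the array and merging sorted halves.
After all merges, the sorted array is [9, 10, 12, 19].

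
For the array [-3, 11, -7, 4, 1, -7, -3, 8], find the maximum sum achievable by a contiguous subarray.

Using Kadane's algorithm on [-3, 11, -7, 4, 1, -7, -3, 8]:

Scanning through the array:
Position 1 (value 11): max_ending_here = 11, max_so_far = 11
Position 2 (value -7): max_ending_here = 4, max_so_far = 11
Position 3 (value 4): max_ending_here = 8, max_so_far = 11
Position 4 (value 1): max_ending_here = 9, max_so_far = 11
Position 5 (value -7): max_ending_here = 2, max_so_far = 11
Position 6 (value -3): max_ending_here = -1, max_so_far = 11
Position 7 (value 8): max_ending_here = 8, max_so_far = 11

Maximum subarray: [11]
Maximum sum: 11

The maximum subarray is [11] with sum 11. This subarray runs from index 1 to index 1.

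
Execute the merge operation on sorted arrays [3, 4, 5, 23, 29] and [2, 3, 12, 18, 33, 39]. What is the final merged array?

Merging process:

Compare 3 vs 2: take 2 from right. Merged: [2]
Compare 3 vs 3: take 3 from left. Merged: [2, 3]
Compare 4 vs 3: take 3 from right. Merged: [2, 3, 3]
Compare 4 vs 12: take 4 from left. Merged: [2, 3, 3, 4]
Compare 5 vs 12: take 5 from left. Merged: [2, 3, 3, 4, 5]
Compare 23 vs 12: take 12 from right. Merged: [2, 3, 3, 4, 5, 12]
Compare 23 vs 18: take 18 from right. Merged: [2, 3, 3, 4, 5, 12, 18]
Compare 23 vs 33: take 23 from left. Merged: [2, 3, 3, 4, 5, 12, 18, 23]
Compare 29 vs 33: take 29 from left. Merged: [2, 3, 3, 4, 5, 12, 18, 23, 29]
Append remaining from right: [33, 39]. Merged: [2, 3, 3, 4, 5, 12, 18, 23, 29, 33, 39]

Final merged array: [2, 3, 3, 4, 5, 12, 18, 23, 29, 33, 39]
Total comparisons: 9

The merged array is [2, 3, 3, 4, 5, 12, 18, 23, 29, 33, 39], requiring 9 comparisons. The merge step runs in O(n) time where n is the total number of elements.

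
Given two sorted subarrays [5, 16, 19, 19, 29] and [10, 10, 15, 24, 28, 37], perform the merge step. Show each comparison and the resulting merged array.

Merging process:

Compare 5 vs 10: take 5 from left. Merged: [5]
Compare 16 vs 10: take 10 from right. Merged: [5, 10]
Compare 16 vs 10: take 10 from right. Merged: [5, 10, 10]
Compare 16 vs 15: take 15 from right. Merged: [5, 10, 10, 15]
Compare 16 vs 24: take 16 from left. Merged: [5, 10, 10, 15, 16]
Compare 19 vs 24: take 19 from left. Merged: [5, 10, 10, 15, 16, 19]
Compare 19 vs 24: take 19 from left. Merged: [5, 10, 10, 15, 16, 19, 19]
Compare 29 vs 24: take 24 from right. Merged: [5, 10, 10, 15, 16, 19, 19, 24]
Compare 29 vs 28: take 28 from right. Merged: [5, 10, 10, 15, 16, 19, 19, 24, 28]
Compare 29 vs 37: take 29 from left. Merged: [5, 10, 10, 15, 16, 19, 19, 24, 28, 29]
Append remaining from right: [37]. Merged: [5, 10, 10, 15, 16, 19, 19, 24, 28, 29, 37]

Final merged array: [5, 10, 10, 15, 16, 19, 19, 24, 28, 29, 37]
Total comparisons: 10

The merged array is [5, 10, 10, 15, 16, 19, 19, 24, 28, 29, 37], requiring 10 comparisons. The merge step runs in O(n) time where n is the total number of elements.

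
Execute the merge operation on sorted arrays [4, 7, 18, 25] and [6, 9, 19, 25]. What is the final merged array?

Merging process:

Compare 4 vs 6: take 4 from left. Merged: [4]
Compare 7 vs 6: take 6 from right. Merged: [4, 6]
Compare 7 vs 9: take 7 from left. Merged: [4, 6, 7]
Compare 18 vs 9: take 9 from right. Merged: [4, 6, 7, 9]
Compare 18 vs 19: take 18 from left. Merged: [4, 6, 7, 9, 18]
Compare 25 vs 19: take 19 from right. Merged: [4, 6, 7, 9, 18, 19]
Compare 25 vs 25: take 25 from left. Merged: [4, 6, 7, 9, 18, 19, 25]
Append remaining from right: [25]. Merged: [4, 6, 7, 9, 18, 19, 25, 25]

Final merged array: [4, 6, 7, 9, 18, 19, 25, 25]
Total comparisons: 7

The merged array is [4, 6, 7, 9, 18, 19, 25, 25], requiring 7 comparisons. The merge step runs in O(n) time where n is the total number of elements.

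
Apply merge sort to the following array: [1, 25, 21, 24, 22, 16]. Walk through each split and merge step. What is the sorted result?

Merge sort trace:

Split: [1, 25, 21, 24, 22, 16] -> [1, 25, 21] and [24, 22, 16]
  Split: [1, 25, 21] -> [1] and [25, 21]
    Split: [25, 21] -> [25] and [21]
    Merge: [25] + [21] -> [21, 25]
  Merge: [1] + [21, 25] -> [1, 21, 25]
  Split: [24, 22, 16] -> [24] and [22, 16]
    Split: [22, 16] -> [22] and [16]
    Merge: [22] + [16] -> [16, 22]
  Merge: [24] + [16, 22] -> [16, 22, 24]
Merge: [1, 21, 25] + [16, 22, 24] -> [1, 16, 21, 22, 24, 25]

Final sorted array: [1, 16, 21, 22, 24, 25]

The merge sort proceeds by recursively splitting the array and merging sorted halves.
After all merges, the sorted array is [1, 16, 21, 22, 24, 25].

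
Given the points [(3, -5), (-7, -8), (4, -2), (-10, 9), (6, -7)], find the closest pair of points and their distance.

Computing all pairwise distances among 5 points:

d((3, -5), (-7, -8)) = 10.4403
d((3, -5), (4, -2)) = 3.1623 <-- minimum
d((3, -5), (-10, 9)) = 19.105
d((3, -5), (6, -7)) = 3.6056
d((-7, -8), (4, -2)) = 12.53
d((-7, -8), (-10, 9)) = 17.2627
d((-7, -8), (6, -7)) = 13.0384
d((4, -2), (-10, 9)) = 17.8045
d((4, -2), (6, -7)) = 5.3852
d((-10, 9), (6, -7)) = 22.6274

Closest pair: (3, -5) and (4, -2) with distance 3.1623

The closest pair is (3, -5) and (4, -2) with Euclidean distance 3.1623. For 5 points, brute-force pairwise comparison is shown above. For large n, the divide-and-conquer algorithm (sort by x, recurse on halves, check the dividing strip) achieves O(n log n).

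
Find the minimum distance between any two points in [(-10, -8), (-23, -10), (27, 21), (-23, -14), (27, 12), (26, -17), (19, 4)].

Computing all pairwise distances among 7 points:

d((-10, -8), (-23, -10)) = 13.1529
d((-10, -8), (27, 21)) = 47.0106
d((-10, -8), (-23, -14)) = 14.3178
d((-10, -8), (27, 12)) = 42.0595
d((-10, -8), (26, -17)) = 37.108
d((-10, -8), (19, 4)) = 31.3847
d((-23, -10), (27, 21)) = 58.8303
d((-23, -10), (-23, -14)) = 4.0 <-- minimum
d((-23, -10), (27, 12)) = 54.626
d((-23, -10), (26, -17)) = 49.4975
d((-23, -10), (19, 4)) = 44.2719
d((27, 21), (-23, -14)) = 61.0328
d((27, 21), (27, 12)) = 9.0
d((27, 21), (26, -17)) = 38.0132
d((27, 21), (19, 4)) = 18.7883
d((-23, -14), (27, 12)) = 56.356
d((-23, -14), (26, -17)) = 49.0918
d((-23, -14), (19, 4)) = 45.6946
d((27, 12), (26, -17)) = 29.0172
d((27, 12), (19, 4)) = 11.3137
d((26, -17), (19, 4)) = 22.1359

Closest pair: (-23, -10) and (-23, -14) with distance 4.0

The closest pair is (-23, -10) and (-23, -14) with Euclidean distance 4.0. For 7 points, brute-force pairwise comparison is shown above. For large n, the divide-and-conquer algorithm (sort by x, recurse on halves, check the dividing strip) achieves O(n log n).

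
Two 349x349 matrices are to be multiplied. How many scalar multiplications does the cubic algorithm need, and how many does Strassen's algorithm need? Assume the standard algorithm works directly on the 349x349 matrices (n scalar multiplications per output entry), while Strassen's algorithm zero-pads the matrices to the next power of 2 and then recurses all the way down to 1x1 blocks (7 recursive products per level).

Matrix multiplication for 349x349 matrices:

Strassen's algorithm requires power-of-2 dimensions. Pad 349x349 to 512x512 (next power of 2).

Standard algorithm: 349^3 = 42508549 multiplications
Strassen's algorithm: 7^(log2(512)) = 7^9 = 40353607 multiplications
Savings: 42508549 - 40353607 = 2154942 multiplications

Standard: 42508549 multiplications (349^3). Strassen: 40353607 multiplications (7^9, after padding to 512x512). Strassen reduces 8 recursive multiplications to 7 at each level.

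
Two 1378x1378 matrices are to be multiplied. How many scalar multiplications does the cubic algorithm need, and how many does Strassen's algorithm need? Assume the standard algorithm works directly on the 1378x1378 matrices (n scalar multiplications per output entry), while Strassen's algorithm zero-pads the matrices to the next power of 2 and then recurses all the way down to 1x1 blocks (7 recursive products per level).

Matrix multiplication for 1378x1378 matrices:

Strassen's algorithm requires power-of-2 dimensions. Pad 1378x1378 to 2048x2048 (next power of 2).

Standard algorithm: 1378^3 = 2616662152 multiplications
Strassen's algorithm: 7^(log2(2048)) = 7^11 = 1977326743 multiplications
Savings: 2616662152 - 1977326743 = 639335409 multiplications

Standard: 2616662152 multiplications (1378^3). Strassen: 1977326743 multiplications (7^11, after padding to 2048x2048). Strassen reduces 8 recursive multiplications to 7 at each level.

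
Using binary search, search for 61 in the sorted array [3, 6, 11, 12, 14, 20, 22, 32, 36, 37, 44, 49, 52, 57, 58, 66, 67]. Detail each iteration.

Binary search for 61 in [3, 6, 11, 12, 14, 20, 22, 32, 36, 37, 44, 49, 52, 57, 58, 66, 67]:

lo=0, hi=16, mid=8, arr[mid]=36 -> 36 < 61, search right half
lo=9, hi=16, mid=12, arr[mid]=52 -> 52 < 61, search right half
lo=13, hi=16, mid=14, arr[mid]=58 -> 58 < 61, search right half
lo=15, hi=16, mid=15, arr[mid]=66 -> 66 > 61, search left half
lo=15 > hi=14, target 61 not found

Binary search determines that 61 is not in the array after 4 comparisons. The search space was exhausted without finding the target.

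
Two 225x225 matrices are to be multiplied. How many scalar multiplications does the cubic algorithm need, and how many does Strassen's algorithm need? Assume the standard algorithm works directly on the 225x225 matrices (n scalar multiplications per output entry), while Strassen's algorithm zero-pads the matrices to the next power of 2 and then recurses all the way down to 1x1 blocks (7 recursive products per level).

Matrix multiplication for 225x225 matrices:

Strassen's algorithm requires power-of-2 dimensions. Pad 225x225 to 256x256 (next power of 2).

Standard algorithm: 225^3 = 11390625 multiplications
Strassen's algorithm: 7^(log2(256)) = 7^8 = 5764801 multiplications
Savings: 11390625 - 5764801 = 5625824 multiplications

Standard: 11390625 multiplications (225^3). Strassen: 5764801 multiplications (7^8, after padding to 256x256). Strassen reduces 8 recursive multiplications to 7 at each level.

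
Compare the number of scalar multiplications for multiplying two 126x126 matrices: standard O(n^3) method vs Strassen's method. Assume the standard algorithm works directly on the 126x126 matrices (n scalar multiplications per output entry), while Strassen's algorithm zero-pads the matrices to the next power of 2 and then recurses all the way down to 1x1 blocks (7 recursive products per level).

Matrix multiplication for 126x126 matrices:

Strassen's algorithm requires power-of-2 dimensions. Pad 126x126 to 128x128 (next power of 2).

Standard algorithm: 126^3 = 2000376 multiplications
Strassen's algorithm: 7^(log2(128)) = 7^7 = 823543 multiplications
Savings: 2000376 - 823543 = 1176833 multiplications

Standard: 2000376 multiplications (126^3). Strassen: 823543 multiplications (7^7, after padding to 128x128). Strassen reduces 8 recursive multiplications to 7 at each level.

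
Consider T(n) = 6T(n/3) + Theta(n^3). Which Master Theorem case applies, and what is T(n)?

Master Theorem for T(n) = 6T(n/3) + O(n^3):

a = 6, b = 3, c = 3
log_b(a) = log_3(6) = 1.6309

Case 3: c = 3 > log_3(6) = 1.6309
T(n) = O(n^3) = O(n^3)

For T(n) = 6T(n/3) + O(n^3): log_3(6) = 1.6309. This is Case 3 of the Master Theorem (c > log_b(a), work dominated by root), giving O(n^3).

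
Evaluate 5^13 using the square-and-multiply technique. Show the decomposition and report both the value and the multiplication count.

Computing 5^13 by squaring (build up from 5^1; each line after the first costs one multiplication):

5^1 = 5
5^2 = (5^1)^2 = 5^2 = 25
5^3 = 5 * 5^2 = 5 * 25 = 125
5^6 = (5^3)^2 = 125^2 = 15625
5^12 = (5^6)^2 = 15625^2 = 244140625
5^13 = 5 * 5^12 = 5 * 244140625 = 1220703125

Result: 1220703125
Multiplications needed: 5 (5 lines after 5^1)

5^13 = 1220703125. Using exponentiation by squaring, this requires 5 multiplications. The key idea: if the exponent is even, square the half-power; if odd, multiply by the base once.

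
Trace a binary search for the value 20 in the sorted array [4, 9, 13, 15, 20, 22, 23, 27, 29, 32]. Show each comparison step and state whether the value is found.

Binary search for 20 in [4, 9, 13, 15, 20, 22, 23, 27, 29, 32]:

lo=0, hi=9, mid=4, arr[mid]=20 -> Found target at index 4!

Binary search finds 20 at index 4 after 1 comparisons. The search repeatedly halves the search space by comparing with the middle element.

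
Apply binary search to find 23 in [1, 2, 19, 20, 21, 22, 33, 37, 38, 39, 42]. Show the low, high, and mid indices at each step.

Binary search for 23 in [1, 2, 19, 20, 21, 22, 33, 37, 38, 39, 42]:

lo=0, hi=10, mid=5, arr[mid]=22 -> 22 < 23, search right half
lo=6, hi=10, mid=8, arr[mid]=38 -> 38 > 23, search left half
lo=6, hi=7, mid=6, arr[mid]=33 -> 33 > 23, search left half
lo=6 > hi=5, target 23 not found

Binary search determines that 23 is not in the array after 3 comparisons. The search space was exhausted without finding the target.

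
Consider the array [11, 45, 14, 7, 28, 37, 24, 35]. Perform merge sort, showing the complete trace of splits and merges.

Merge sort trace:

Split: [11, 45, 14, 7, 28, 37, 24, 35] -> [11, 45, 14, 7] and [28, 37, 24, 35]
  Split: [11, 45, 14, 7] -> [11, 45] and [14, 7]
    Split: [11, 45] -> [11] and [45]
    Merge: [11] + [45] -> [11, 45]
    Split: [14, 7] -> [14] and [7]
    Merge: [14] + [7] -> [7, 14]
  Merge: [11, 45] + [7, 14] -> [7, 11, 14, 45]
  Split: [28, 37, 24, 35] -> [28, 37] and [24, 35]
    Split: [28, 37] -> [28] and [37]
    Merge: [28] + [37] -> [28, 37]
    Split: [24, 35] -> [24] and [35]
    Merge: [24] + [35] -> [24, 35]
  Merge: [28, 37] + [24, 35] -> [24, 28, 35, 37]
Merge: [7, 11, 14, 45] + [24, 28, 35, 37] -> [7, 11, 14, 24, 28, 35, 37, 45]

Final sorted array: [7, 11, 14, 24, 28, 35, 37, 45]

The merge sort proceeds by recursively splitting the array and merging sorted halves.
After all merges, the sorted array is [7, 11, 14, 24, 28, 35, 37, 45].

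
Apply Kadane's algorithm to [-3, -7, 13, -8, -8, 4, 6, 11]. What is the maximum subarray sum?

Using Kadane's algorithm on [-3, -7, 13, -8, -8, 4, 6, 11]:

Scanning through the array:
Position 1 (value -7): max_ending_here = -7, max_so_far = -3
Position 2 (value 13): max_ending_here = 13, max_so_far = 13
Position 3 (value -8): max_ending_here = 5, max_so_far = 13
Position 4 (value -8): max_ending_here = -3, max_so_far = 13
Position 5 (value 4): max_ending_here = 4, max_so_far = 13
Position 6 (value 6): max_ending_here = 10, max_so_far = 13
Position 7 (value 11): max_ending_here = 21, max_so_far = 21

Maximum subarray: [4, 6, 11]
Maximum sum: 21

The maximum subarray is [4, 6, 11] with sum 21. This subarray runs from index 5 to index 7.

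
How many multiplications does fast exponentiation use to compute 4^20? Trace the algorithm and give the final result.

Computing 4^20 by squaring (build up from 4^1; each line after the first costs one multiplication):

4^1 = 4
4^2 = (4^1)^2 = 4^2 = 16
4^4 = (4^2)^2 = 16^2 = 256
4^5 = 4 * 4^4 = 4 * 256 = 1024
4^10 = (4^5)^2 = 1024^2 = 1048576
4^20 = (4^10)^2 = 1048576^2 = 1099511627776

Result: 1099511627776
Multiplications needed: 5 (5 lines after 4^1)

4^20 = 1099511627776. Using exponentiation by squaring, this requires 5 multiplications. The key idea: if the exponent is even, square the half-power; if odd, multiply by the base once.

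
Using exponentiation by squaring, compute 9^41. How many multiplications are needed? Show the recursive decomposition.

Computing 9^41 by squaring (build up from 9^1; each line after the first costs one multiplication):

9^1 = 9
9^2 = (9^1)^2 = 9^2 = 81
9^4 = (9^2)^2 = 81^2 = 6561
9^5 = 9 * 9^4 = 9 * 6561 = 59049
9^10 = (9^5)^2 = 59049^2 = 3486784401
9^20 = (9^10)^2 = 3486784401^2 = 12157665459056928801
9^40 = (9^20)^2 = 12157665459056928801^2 = 147808829414345923316083210206383297601
9^41 = 9 * 9^40 = 9 * 147808829414345923316083210206383297601 = 1330279464729113309844748891857449678409

Result: 1330279464729113309844748891857449678409
Multiplications needed: 7 (7 lines after 9^1)

9^41 = 1330279464729113309844748891857449678409. Using exponentiation by squaring, this requires 7 multiplications. The key idea: if the exponent is even, square the half-power; if odd, multiply by the base once.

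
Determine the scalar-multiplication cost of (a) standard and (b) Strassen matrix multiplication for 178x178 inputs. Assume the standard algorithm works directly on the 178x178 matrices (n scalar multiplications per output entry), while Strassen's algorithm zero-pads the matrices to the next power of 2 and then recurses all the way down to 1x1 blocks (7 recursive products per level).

Matrix multiplication for 178x178 matrices:

Strassen's algorithm requires power-of-2 dimensions. Pad 178x178 to 256x256 (next power of 2).

Standard algorithm: 178^3 = 5639752 multiplications
Strassen's algorithm: 7^(log2(256)) = 7^8 = 5764801 multiplications
Difference: 5639752 - 5764801 = -125049 (Strassen uses MORE here due to padding overhead — for small or just-over-power-of-2 n, padding can outweigh the per-level savings)

Standard: 5639752 multiplications (178^3). Strassen: 5764801 multiplications (7^8, after padding to 256x256). Strassen reduces 8 recursive multiplications to 7 at each level.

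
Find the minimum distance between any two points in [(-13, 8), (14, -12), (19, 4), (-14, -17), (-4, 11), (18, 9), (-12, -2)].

Computing all pairwise distances among 7 points:

d((-13, 8), (14, -12)) = 33.6006
d((-13, 8), (19, 4)) = 32.249
d((-13, 8), (-14, -17)) = 25.02
d((-13, 8), (-4, 11)) = 9.4868
d((-13, 8), (18, 9)) = 31.0161
d((-13, 8), (-12, -2)) = 10.0499
d((14, -12), (19, 4)) = 16.7631
d((14, -12), (-14, -17)) = 28.4429
d((14, -12), (-4, 11)) = 29.2062
d((14, -12), (18, 9)) = 21.3776
d((14, -12), (-12, -2)) = 27.8568
d((19, 4), (-14, -17)) = 39.1152
d((19, 4), (-4, 11)) = 24.0416
d((19, 4), (18, 9)) = 5.099 <-- minimum
d((19, 4), (-12, -2)) = 31.5753
d((-14, -17), (-4, 11)) = 29.7321
d((-14, -17), (18, 9)) = 41.2311
d((-14, -17), (-12, -2)) = 15.1327
d((-4, 11), (18, 9)) = 22.0907
d((-4, 11), (-12, -2)) = 15.2643
d((18, 9), (-12, -2)) = 31.9531

Closest pair: (19, 4) and (18, 9) with distance 5.099

The closest pair is (19, 4) and (18, 9) with Euclidean distance 5.099. For 7 points, brute-force pairwise comparison is shown above. For large n, the divide-and-conquer algorithm (sort by x, recurse on halves, check the dividing strip) achieves O(n log n).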